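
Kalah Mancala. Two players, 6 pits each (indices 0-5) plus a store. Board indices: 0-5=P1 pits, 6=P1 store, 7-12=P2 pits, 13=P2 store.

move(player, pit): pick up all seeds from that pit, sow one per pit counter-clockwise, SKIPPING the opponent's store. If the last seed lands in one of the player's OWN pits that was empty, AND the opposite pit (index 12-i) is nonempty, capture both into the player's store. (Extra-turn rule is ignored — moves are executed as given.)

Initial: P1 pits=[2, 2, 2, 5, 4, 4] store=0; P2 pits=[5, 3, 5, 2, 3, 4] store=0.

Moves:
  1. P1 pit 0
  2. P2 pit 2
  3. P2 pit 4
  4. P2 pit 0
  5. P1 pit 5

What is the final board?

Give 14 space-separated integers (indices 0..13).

Answer: 2 4 3 5 4 0 1 1 5 2 4 1 7 2

Derivation:
Move 1: P1 pit0 -> P1=[0,3,3,5,4,4](0) P2=[5,3,5,2,3,4](0)
Move 2: P2 pit2 -> P1=[1,3,3,5,4,4](0) P2=[5,3,0,3,4,5](1)
Move 3: P2 pit4 -> P1=[2,4,3,5,4,4](0) P2=[5,3,0,3,0,6](2)
Move 4: P2 pit0 -> P1=[2,4,3,5,4,4](0) P2=[0,4,1,4,1,7](2)
Move 5: P1 pit5 -> P1=[2,4,3,5,4,0](1) P2=[1,5,2,4,1,7](2)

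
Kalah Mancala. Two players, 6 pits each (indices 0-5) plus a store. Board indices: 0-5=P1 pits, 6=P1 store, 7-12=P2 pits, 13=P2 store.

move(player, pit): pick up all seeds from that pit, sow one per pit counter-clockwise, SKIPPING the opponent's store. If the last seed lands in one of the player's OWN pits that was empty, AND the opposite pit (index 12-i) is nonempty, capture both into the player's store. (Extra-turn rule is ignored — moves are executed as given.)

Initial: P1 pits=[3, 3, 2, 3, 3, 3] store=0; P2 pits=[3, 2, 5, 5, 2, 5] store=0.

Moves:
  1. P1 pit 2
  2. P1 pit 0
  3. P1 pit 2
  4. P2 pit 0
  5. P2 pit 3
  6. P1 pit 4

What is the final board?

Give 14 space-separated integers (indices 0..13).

Answer: 1 5 1 6 0 4 1 1 4 6 0 3 6 1

Derivation:
Move 1: P1 pit2 -> P1=[3,3,0,4,4,3](0) P2=[3,2,5,5,2,5](0)
Move 2: P1 pit0 -> P1=[0,4,1,5,4,3](0) P2=[3,2,5,5,2,5](0)
Move 3: P1 pit2 -> P1=[0,4,0,6,4,3](0) P2=[3,2,5,5,2,5](0)
Move 4: P2 pit0 -> P1=[0,4,0,6,4,3](0) P2=[0,3,6,6,2,5](0)
Move 5: P2 pit3 -> P1=[1,5,1,6,4,3](0) P2=[0,3,6,0,3,6](1)
Move 6: P1 pit4 -> P1=[1,5,1,6,0,4](1) P2=[1,4,6,0,3,6](1)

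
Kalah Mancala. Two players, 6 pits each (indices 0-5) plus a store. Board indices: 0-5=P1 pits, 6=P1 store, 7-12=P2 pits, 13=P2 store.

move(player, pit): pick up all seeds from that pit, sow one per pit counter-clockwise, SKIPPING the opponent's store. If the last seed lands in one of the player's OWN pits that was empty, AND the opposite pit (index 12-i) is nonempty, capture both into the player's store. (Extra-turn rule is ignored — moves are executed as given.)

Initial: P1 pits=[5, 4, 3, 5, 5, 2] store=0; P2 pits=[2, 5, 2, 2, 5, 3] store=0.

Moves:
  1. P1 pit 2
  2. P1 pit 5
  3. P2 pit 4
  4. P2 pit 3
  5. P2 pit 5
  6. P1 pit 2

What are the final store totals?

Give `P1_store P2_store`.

Answer: 1 2

Derivation:
Move 1: P1 pit2 -> P1=[5,4,0,6,6,3](0) P2=[2,5,2,2,5,3](0)
Move 2: P1 pit5 -> P1=[5,4,0,6,6,0](1) P2=[3,6,2,2,5,3](0)
Move 3: P2 pit4 -> P1=[6,5,1,6,6,0](1) P2=[3,6,2,2,0,4](1)
Move 4: P2 pit3 -> P1=[6,5,1,6,6,0](1) P2=[3,6,2,0,1,5](1)
Move 5: P2 pit5 -> P1=[7,6,2,7,6,0](1) P2=[3,6,2,0,1,0](2)
Move 6: P1 pit2 -> P1=[7,6,0,8,7,0](1) P2=[3,6,2,0,1,0](2)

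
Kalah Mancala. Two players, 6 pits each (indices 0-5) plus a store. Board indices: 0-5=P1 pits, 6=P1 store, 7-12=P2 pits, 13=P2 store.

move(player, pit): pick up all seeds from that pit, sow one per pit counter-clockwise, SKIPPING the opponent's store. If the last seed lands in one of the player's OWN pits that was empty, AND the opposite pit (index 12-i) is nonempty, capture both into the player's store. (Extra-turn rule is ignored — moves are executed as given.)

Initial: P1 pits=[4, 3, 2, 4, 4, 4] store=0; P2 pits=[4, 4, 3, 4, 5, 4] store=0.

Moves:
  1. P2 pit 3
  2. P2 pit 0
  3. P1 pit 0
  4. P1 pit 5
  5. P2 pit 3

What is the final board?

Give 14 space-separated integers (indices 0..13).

Answer: 0 4 3 5 5 0 1 1 6 5 0 8 6 1

Derivation:
Move 1: P2 pit3 -> P1=[5,3,2,4,4,4](0) P2=[4,4,3,0,6,5](1)
Move 2: P2 pit0 -> P1=[5,3,2,4,4,4](0) P2=[0,5,4,1,7,5](1)
Move 3: P1 pit0 -> P1=[0,4,3,5,5,5](0) P2=[0,5,4,1,7,5](1)
Move 4: P1 pit5 -> P1=[0,4,3,5,5,0](1) P2=[1,6,5,2,7,5](1)
Move 5: P2 pit3 -> P1=[0,4,3,5,5,0](1) P2=[1,6,5,0,8,6](1)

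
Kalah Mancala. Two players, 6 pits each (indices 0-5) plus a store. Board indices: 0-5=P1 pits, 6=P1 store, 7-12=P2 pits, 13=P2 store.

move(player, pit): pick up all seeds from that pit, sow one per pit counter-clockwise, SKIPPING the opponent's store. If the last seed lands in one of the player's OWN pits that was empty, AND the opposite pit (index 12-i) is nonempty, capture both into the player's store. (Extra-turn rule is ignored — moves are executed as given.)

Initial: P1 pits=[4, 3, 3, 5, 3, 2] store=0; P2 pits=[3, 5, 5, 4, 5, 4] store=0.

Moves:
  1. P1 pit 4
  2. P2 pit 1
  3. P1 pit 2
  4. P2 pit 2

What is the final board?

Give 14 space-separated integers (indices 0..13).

Answer: 5 4 0 6 1 4 1 4 0 0 6 7 6 2

Derivation:
Move 1: P1 pit4 -> P1=[4,3,3,5,0,3](1) P2=[4,5,5,4,5,4](0)
Move 2: P2 pit1 -> P1=[4,3,3,5,0,3](1) P2=[4,0,6,5,6,5](1)
Move 3: P1 pit2 -> P1=[4,3,0,6,1,4](1) P2=[4,0,6,5,6,5](1)
Move 4: P2 pit2 -> P1=[5,4,0,6,1,4](1) P2=[4,0,0,6,7,6](2)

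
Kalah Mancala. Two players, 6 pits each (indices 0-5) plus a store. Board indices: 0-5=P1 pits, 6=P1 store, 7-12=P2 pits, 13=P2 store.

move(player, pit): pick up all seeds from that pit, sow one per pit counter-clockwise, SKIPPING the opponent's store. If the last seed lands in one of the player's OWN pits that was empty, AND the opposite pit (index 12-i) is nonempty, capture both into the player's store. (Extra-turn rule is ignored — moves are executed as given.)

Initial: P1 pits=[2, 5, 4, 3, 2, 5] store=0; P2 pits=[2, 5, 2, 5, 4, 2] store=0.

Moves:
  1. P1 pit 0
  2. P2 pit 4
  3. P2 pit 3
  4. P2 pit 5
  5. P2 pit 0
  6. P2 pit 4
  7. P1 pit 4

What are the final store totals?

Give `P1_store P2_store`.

Move 1: P1 pit0 -> P1=[0,6,5,3,2,5](0) P2=[2,5,2,5,4,2](0)
Move 2: P2 pit4 -> P1=[1,7,5,3,2,5](0) P2=[2,5,2,5,0,3](1)
Move 3: P2 pit3 -> P1=[2,8,5,3,2,5](0) P2=[2,5,2,0,1,4](2)
Move 4: P2 pit5 -> P1=[3,9,6,3,2,5](0) P2=[2,5,2,0,1,0](3)
Move 5: P2 pit0 -> P1=[3,9,6,3,2,5](0) P2=[0,6,3,0,1,0](3)
Move 6: P2 pit4 -> P1=[0,9,6,3,2,5](0) P2=[0,6,3,0,0,0](7)
Move 7: P1 pit4 -> P1=[0,9,6,3,0,6](1) P2=[0,6,3,0,0,0](7)

Answer: 1 7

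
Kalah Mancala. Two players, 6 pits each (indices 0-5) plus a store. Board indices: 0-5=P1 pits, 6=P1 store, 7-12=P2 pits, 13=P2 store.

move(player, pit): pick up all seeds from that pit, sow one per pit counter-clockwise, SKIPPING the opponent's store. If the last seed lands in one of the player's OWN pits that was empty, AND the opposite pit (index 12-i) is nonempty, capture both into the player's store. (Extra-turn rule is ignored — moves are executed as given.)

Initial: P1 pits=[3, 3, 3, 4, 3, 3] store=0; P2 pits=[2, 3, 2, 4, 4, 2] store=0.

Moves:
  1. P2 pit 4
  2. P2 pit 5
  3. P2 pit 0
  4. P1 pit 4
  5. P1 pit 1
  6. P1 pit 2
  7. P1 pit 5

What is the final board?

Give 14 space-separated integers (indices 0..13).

Answer: 5 0 0 6 2 0 4 2 5 4 5 1 0 2

Derivation:
Move 1: P2 pit4 -> P1=[4,4,3,4,3,3](0) P2=[2,3,2,4,0,3](1)
Move 2: P2 pit5 -> P1=[5,5,3,4,3,3](0) P2=[2,3,2,4,0,0](2)
Move 3: P2 pit0 -> P1=[5,5,3,4,3,3](0) P2=[0,4,3,4,0,0](2)
Move 4: P1 pit4 -> P1=[5,5,3,4,0,4](1) P2=[1,4,3,4,0,0](2)
Move 5: P1 pit1 -> P1=[5,0,4,5,1,5](2) P2=[1,4,3,4,0,0](2)
Move 6: P1 pit2 -> P1=[5,0,0,6,2,6](3) P2=[1,4,3,4,0,0](2)
Move 7: P1 pit5 -> P1=[5,0,0,6,2,0](4) P2=[2,5,4,5,1,0](2)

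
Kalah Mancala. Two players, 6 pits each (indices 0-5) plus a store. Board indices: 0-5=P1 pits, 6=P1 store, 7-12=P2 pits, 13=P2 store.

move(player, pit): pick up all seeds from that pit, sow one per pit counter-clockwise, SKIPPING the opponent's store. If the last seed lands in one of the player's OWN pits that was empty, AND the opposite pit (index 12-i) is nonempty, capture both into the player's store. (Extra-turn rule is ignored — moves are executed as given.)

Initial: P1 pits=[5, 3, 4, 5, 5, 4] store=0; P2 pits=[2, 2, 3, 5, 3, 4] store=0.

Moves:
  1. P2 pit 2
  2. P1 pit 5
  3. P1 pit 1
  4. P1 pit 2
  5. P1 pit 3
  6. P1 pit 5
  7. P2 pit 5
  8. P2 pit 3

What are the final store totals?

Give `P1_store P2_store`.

Answer: 4 2

Derivation:
Move 1: P2 pit2 -> P1=[5,3,4,5,5,4](0) P2=[2,2,0,6,4,5](0)
Move 2: P1 pit5 -> P1=[5,3,4,5,5,0](1) P2=[3,3,1,6,4,5](0)
Move 3: P1 pit1 -> P1=[5,0,5,6,6,0](1) P2=[3,3,1,6,4,5](0)
Move 4: P1 pit2 -> P1=[5,0,0,7,7,1](2) P2=[4,3,1,6,4,5](0)
Move 5: P1 pit3 -> P1=[5,0,0,0,8,2](3) P2=[5,4,2,7,4,5](0)
Move 6: P1 pit5 -> P1=[5,0,0,0,8,0](4) P2=[6,4,2,7,4,5](0)
Move 7: P2 pit5 -> P1=[6,1,1,1,8,0](4) P2=[6,4,2,7,4,0](1)
Move 8: P2 pit3 -> P1=[7,2,2,2,8,0](4) P2=[6,4,2,0,5,1](2)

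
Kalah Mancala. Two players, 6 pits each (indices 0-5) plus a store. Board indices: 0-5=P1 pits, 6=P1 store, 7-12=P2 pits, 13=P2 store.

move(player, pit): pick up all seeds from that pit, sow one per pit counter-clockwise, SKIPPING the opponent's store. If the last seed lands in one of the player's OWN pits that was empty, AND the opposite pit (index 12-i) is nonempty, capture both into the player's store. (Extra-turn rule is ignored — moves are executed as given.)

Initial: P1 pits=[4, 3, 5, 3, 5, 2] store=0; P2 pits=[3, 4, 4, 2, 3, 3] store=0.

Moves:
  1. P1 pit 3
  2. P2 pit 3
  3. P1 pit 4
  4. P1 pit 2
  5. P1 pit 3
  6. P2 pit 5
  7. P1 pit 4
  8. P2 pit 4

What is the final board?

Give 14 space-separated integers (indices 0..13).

Answer: 6 5 1 0 0 6 4 5 5 5 1 0 1 2

Derivation:
Move 1: P1 pit3 -> P1=[4,3,5,0,6,3](1) P2=[3,4,4,2,3,3](0)
Move 2: P2 pit3 -> P1=[4,3,5,0,6,3](1) P2=[3,4,4,0,4,4](0)
Move 3: P1 pit4 -> P1=[4,3,5,0,0,4](2) P2=[4,5,5,1,4,4](0)
Move 4: P1 pit2 -> P1=[4,3,0,1,1,5](3) P2=[5,5,5,1,4,4](0)
Move 5: P1 pit3 -> P1=[4,3,0,0,2,5](3) P2=[5,5,5,1,4,4](0)
Move 6: P2 pit5 -> P1=[5,4,1,0,2,5](3) P2=[5,5,5,1,4,0](1)
Move 7: P1 pit4 -> P1=[5,4,1,0,0,6](4) P2=[5,5,5,1,4,0](1)
Move 8: P2 pit4 -> P1=[6,5,1,0,0,6](4) P2=[5,5,5,1,0,1](2)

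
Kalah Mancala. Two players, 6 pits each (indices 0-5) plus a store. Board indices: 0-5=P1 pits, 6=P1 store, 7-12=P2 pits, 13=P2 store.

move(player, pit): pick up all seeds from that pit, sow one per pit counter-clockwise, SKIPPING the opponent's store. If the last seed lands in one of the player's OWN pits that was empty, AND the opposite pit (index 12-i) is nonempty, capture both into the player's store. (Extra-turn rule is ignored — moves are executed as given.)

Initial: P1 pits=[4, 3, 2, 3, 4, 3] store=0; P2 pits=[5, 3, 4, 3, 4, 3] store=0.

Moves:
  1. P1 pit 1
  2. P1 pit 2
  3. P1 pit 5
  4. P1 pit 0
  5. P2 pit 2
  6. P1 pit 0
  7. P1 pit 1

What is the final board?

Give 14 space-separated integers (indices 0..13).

Answer: 0 0 2 7 7 0 1 6 4 0 4 5 4 1

Derivation:
Move 1: P1 pit1 -> P1=[4,0,3,4,5,3](0) P2=[5,3,4,3,4,3](0)
Move 2: P1 pit2 -> P1=[4,0,0,5,6,4](0) P2=[5,3,4,3,4,3](0)
Move 3: P1 pit5 -> P1=[4,0,0,5,6,0](1) P2=[6,4,5,3,4,3](0)
Move 4: P1 pit0 -> P1=[0,1,1,6,7,0](1) P2=[6,4,5,3,4,3](0)
Move 5: P2 pit2 -> P1=[1,1,1,6,7,0](1) P2=[6,4,0,4,5,4](1)
Move 6: P1 pit0 -> P1=[0,2,1,6,7,0](1) P2=[6,4,0,4,5,4](1)
Move 7: P1 pit1 -> P1=[0,0,2,7,7,0](1) P2=[6,4,0,4,5,4](1)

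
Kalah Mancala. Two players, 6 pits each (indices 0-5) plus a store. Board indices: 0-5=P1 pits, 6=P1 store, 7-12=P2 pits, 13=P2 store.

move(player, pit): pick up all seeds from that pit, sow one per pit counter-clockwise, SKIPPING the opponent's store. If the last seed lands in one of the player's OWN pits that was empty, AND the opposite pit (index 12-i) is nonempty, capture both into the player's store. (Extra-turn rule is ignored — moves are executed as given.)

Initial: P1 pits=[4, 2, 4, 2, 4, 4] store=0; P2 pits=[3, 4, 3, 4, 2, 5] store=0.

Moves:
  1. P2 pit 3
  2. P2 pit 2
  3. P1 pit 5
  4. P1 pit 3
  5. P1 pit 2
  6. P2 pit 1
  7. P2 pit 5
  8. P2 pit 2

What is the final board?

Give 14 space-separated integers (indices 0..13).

Move 1: P2 pit3 -> P1=[5,2,4,2,4,4](0) P2=[3,4,3,0,3,6](1)
Move 2: P2 pit2 -> P1=[5,2,4,2,4,4](0) P2=[3,4,0,1,4,7](1)
Move 3: P1 pit5 -> P1=[5,2,4,2,4,0](1) P2=[4,5,1,1,4,7](1)
Move 4: P1 pit3 -> P1=[5,2,4,0,5,0](6) P2=[0,5,1,1,4,7](1)
Move 5: P1 pit2 -> P1=[5,2,0,1,6,1](7) P2=[0,5,1,1,4,7](1)
Move 6: P2 pit1 -> P1=[5,2,0,1,6,1](7) P2=[0,0,2,2,5,8](2)
Move 7: P2 pit5 -> P1=[6,3,1,2,7,0](7) P2=[0,0,2,2,5,0](6)
Move 8: P2 pit2 -> P1=[6,3,1,2,7,0](7) P2=[0,0,0,3,6,0](6)

Answer: 6 3 1 2 7 0 7 0 0 0 3 6 0 6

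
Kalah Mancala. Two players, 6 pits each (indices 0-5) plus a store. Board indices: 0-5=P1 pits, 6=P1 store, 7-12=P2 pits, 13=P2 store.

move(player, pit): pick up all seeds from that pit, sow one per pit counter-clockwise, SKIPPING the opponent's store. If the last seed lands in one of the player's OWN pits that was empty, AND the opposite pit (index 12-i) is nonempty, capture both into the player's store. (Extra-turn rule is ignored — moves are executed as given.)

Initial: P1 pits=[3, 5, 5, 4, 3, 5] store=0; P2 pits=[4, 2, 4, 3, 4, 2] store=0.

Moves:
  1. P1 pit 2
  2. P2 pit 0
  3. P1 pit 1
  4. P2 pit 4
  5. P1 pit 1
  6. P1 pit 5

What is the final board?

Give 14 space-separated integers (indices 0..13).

Move 1: P1 pit2 -> P1=[3,5,0,5,4,6](1) P2=[5,2,4,3,4,2](0)
Move 2: P2 pit0 -> P1=[3,5,0,5,4,6](1) P2=[0,3,5,4,5,3](0)
Move 3: P1 pit1 -> P1=[3,0,1,6,5,7](2) P2=[0,3,5,4,5,3](0)
Move 4: P2 pit4 -> P1=[4,1,2,6,5,7](2) P2=[0,3,5,4,0,4](1)
Move 5: P1 pit1 -> P1=[4,0,3,6,5,7](2) P2=[0,3,5,4,0,4](1)
Move 6: P1 pit5 -> P1=[4,0,3,6,5,0](3) P2=[1,4,6,5,1,5](1)

Answer: 4 0 3 6 5 0 3 1 4 6 5 1 5 1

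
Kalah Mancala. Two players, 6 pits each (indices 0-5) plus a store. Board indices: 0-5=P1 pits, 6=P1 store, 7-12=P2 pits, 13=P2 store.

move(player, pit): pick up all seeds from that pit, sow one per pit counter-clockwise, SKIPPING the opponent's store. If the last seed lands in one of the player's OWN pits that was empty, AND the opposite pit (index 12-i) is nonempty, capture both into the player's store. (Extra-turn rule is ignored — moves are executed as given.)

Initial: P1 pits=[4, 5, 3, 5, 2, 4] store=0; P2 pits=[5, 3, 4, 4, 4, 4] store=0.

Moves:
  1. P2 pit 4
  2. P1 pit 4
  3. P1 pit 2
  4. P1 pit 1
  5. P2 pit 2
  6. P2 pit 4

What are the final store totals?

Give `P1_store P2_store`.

Answer: 2 2

Derivation:
Move 1: P2 pit4 -> P1=[5,6,3,5,2,4](0) P2=[5,3,4,4,0,5](1)
Move 2: P1 pit4 -> P1=[5,6,3,5,0,5](1) P2=[5,3,4,4,0,5](1)
Move 3: P1 pit2 -> P1=[5,6,0,6,1,6](1) P2=[5,3,4,4,0,5](1)
Move 4: P1 pit1 -> P1=[5,0,1,7,2,7](2) P2=[6,3,4,4,0,5](1)
Move 5: P2 pit2 -> P1=[5,0,1,7,2,7](2) P2=[6,3,0,5,1,6](2)
Move 6: P2 pit4 -> P1=[5,0,1,7,2,7](2) P2=[6,3,0,5,0,7](2)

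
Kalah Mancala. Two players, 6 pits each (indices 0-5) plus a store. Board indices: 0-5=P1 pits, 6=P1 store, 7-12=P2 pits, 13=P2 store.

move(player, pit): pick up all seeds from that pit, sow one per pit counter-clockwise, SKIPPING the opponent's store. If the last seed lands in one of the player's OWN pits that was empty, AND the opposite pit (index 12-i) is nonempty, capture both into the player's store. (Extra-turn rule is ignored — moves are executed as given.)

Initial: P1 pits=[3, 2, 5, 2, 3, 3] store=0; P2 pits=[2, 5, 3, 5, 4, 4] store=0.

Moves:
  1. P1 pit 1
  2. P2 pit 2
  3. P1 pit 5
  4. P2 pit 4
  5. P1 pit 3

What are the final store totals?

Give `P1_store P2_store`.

Answer: 2 1

Derivation:
Move 1: P1 pit1 -> P1=[3,0,6,3,3,3](0) P2=[2,5,3,5,4,4](0)
Move 2: P2 pit2 -> P1=[3,0,6,3,3,3](0) P2=[2,5,0,6,5,5](0)
Move 3: P1 pit5 -> P1=[3,0,6,3,3,0](1) P2=[3,6,0,6,5,5](0)
Move 4: P2 pit4 -> P1=[4,1,7,3,3,0](1) P2=[3,6,0,6,0,6](1)
Move 5: P1 pit3 -> P1=[4,1,7,0,4,1](2) P2=[3,6,0,6,0,6](1)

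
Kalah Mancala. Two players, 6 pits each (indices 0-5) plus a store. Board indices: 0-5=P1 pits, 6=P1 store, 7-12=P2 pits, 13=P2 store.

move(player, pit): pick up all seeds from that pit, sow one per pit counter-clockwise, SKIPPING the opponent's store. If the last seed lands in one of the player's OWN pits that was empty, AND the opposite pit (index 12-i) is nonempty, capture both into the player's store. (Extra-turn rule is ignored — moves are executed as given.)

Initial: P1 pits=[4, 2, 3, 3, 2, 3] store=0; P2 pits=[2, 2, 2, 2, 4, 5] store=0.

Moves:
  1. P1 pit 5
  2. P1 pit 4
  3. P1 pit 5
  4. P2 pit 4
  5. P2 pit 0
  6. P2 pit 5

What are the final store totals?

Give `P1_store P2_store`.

Move 1: P1 pit5 -> P1=[4,2,3,3,2,0](1) P2=[3,3,2,2,4,5](0)
Move 2: P1 pit4 -> P1=[4,2,3,3,0,1](2) P2=[3,3,2,2,4,5](0)
Move 3: P1 pit5 -> P1=[4,2,3,3,0,0](3) P2=[3,3,2,2,4,5](0)
Move 4: P2 pit4 -> P1=[5,3,3,3,0,0](3) P2=[3,3,2,2,0,6](1)
Move 5: P2 pit0 -> P1=[5,3,3,3,0,0](3) P2=[0,4,3,3,0,6](1)
Move 6: P2 pit5 -> P1=[6,4,4,4,1,0](3) P2=[0,4,3,3,0,0](2)

Answer: 3 2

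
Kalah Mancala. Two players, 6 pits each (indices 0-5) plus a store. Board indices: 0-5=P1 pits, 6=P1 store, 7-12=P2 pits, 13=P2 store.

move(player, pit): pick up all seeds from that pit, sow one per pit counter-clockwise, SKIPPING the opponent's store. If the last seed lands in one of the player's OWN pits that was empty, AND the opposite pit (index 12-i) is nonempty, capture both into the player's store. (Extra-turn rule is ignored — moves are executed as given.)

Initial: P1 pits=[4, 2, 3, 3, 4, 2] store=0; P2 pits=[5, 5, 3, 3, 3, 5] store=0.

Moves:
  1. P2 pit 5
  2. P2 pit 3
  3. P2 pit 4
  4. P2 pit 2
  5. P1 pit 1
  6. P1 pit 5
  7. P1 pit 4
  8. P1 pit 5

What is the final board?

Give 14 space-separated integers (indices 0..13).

Move 1: P2 pit5 -> P1=[5,3,4,4,4,2](0) P2=[5,5,3,3,3,0](1)
Move 2: P2 pit3 -> P1=[5,3,4,4,4,2](0) P2=[5,5,3,0,4,1](2)
Move 3: P2 pit4 -> P1=[6,4,4,4,4,2](0) P2=[5,5,3,0,0,2](3)
Move 4: P2 pit2 -> P1=[6,4,4,4,4,2](0) P2=[5,5,0,1,1,3](3)
Move 5: P1 pit1 -> P1=[6,0,5,5,5,3](0) P2=[5,5,0,1,1,3](3)
Move 6: P1 pit5 -> P1=[6,0,5,5,5,0](1) P2=[6,6,0,1,1,3](3)
Move 7: P1 pit4 -> P1=[6,0,5,5,0,1](2) P2=[7,7,1,1,1,3](3)
Move 8: P1 pit5 -> P1=[6,0,5,5,0,0](3) P2=[7,7,1,1,1,3](3)

Answer: 6 0 5 5 0 0 3 7 7 1 1 1 3 3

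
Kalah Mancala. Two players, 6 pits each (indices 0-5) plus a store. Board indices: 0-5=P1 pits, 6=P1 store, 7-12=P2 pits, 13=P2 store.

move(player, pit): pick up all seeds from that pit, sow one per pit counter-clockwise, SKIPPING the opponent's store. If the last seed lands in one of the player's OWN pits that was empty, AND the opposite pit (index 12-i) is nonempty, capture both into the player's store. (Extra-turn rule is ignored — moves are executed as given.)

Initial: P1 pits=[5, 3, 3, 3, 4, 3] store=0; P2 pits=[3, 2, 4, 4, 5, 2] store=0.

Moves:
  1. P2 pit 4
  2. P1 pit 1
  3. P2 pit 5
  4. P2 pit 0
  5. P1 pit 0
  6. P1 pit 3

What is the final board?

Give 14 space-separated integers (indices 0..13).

Move 1: P2 pit4 -> P1=[6,4,4,3,4,3](0) P2=[3,2,4,4,0,3](1)
Move 2: P1 pit1 -> P1=[6,0,5,4,5,4](0) P2=[3,2,4,4,0,3](1)
Move 3: P2 pit5 -> P1=[7,1,5,4,5,4](0) P2=[3,2,4,4,0,0](2)
Move 4: P2 pit0 -> P1=[7,1,5,4,5,4](0) P2=[0,3,5,5,0,0](2)
Move 5: P1 pit0 -> P1=[0,2,6,5,6,5](1) P2=[1,3,5,5,0,0](2)
Move 6: P1 pit3 -> P1=[0,2,6,0,7,6](2) P2=[2,4,5,5,0,0](2)

Answer: 0 2 6 0 7 6 2 2 4 5 5 0 0 2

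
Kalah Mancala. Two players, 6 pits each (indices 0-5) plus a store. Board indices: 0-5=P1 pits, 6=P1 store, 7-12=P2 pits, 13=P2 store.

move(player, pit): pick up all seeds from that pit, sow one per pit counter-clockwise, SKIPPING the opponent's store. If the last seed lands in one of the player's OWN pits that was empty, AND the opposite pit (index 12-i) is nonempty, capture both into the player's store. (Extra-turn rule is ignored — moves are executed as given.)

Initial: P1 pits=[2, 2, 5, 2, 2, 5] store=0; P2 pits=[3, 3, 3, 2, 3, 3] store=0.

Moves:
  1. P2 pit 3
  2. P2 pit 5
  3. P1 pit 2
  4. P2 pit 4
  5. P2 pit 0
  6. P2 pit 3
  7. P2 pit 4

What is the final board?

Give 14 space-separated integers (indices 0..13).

Move 1: P2 pit3 -> P1=[2,2,5,2,2,5](0) P2=[3,3,3,0,4,4](0)
Move 2: P2 pit5 -> P1=[3,3,6,2,2,5](0) P2=[3,3,3,0,4,0](1)
Move 3: P1 pit2 -> P1=[3,3,0,3,3,6](1) P2=[4,4,3,0,4,0](1)
Move 4: P2 pit4 -> P1=[4,4,0,3,3,6](1) P2=[4,4,3,0,0,1](2)
Move 5: P2 pit0 -> P1=[4,0,0,3,3,6](1) P2=[0,5,4,1,0,1](7)
Move 6: P2 pit3 -> P1=[4,0,0,3,3,6](1) P2=[0,5,4,0,1,1](7)
Move 7: P2 pit4 -> P1=[4,0,0,3,3,6](1) P2=[0,5,4,0,0,2](7)

Answer: 4 0 0 3 3 6 1 0 5 4 0 0 2 7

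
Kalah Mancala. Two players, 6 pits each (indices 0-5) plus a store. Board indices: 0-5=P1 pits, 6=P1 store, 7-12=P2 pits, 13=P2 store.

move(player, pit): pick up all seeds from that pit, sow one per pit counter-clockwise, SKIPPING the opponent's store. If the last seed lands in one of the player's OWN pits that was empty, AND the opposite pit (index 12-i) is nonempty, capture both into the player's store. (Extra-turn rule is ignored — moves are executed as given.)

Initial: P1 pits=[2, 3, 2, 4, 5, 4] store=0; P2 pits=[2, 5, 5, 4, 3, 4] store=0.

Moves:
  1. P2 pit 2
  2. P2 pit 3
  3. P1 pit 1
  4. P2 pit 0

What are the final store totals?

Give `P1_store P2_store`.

Answer: 0 8

Derivation:
Move 1: P2 pit2 -> P1=[3,3,2,4,5,4](0) P2=[2,5,0,5,4,5](1)
Move 2: P2 pit3 -> P1=[4,4,2,4,5,4](0) P2=[2,5,0,0,5,6](2)
Move 3: P1 pit1 -> P1=[4,0,3,5,6,5](0) P2=[2,5,0,0,5,6](2)
Move 4: P2 pit0 -> P1=[4,0,3,0,6,5](0) P2=[0,6,0,0,5,6](8)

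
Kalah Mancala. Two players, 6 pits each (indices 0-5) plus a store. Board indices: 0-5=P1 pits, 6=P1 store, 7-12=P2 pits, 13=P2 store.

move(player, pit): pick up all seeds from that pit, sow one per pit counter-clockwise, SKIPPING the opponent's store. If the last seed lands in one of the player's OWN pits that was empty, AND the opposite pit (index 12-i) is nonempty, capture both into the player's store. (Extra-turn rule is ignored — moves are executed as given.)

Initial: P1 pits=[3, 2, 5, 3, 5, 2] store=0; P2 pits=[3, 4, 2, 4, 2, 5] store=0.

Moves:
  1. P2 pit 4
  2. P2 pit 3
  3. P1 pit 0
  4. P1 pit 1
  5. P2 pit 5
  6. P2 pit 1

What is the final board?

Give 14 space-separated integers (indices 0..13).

Answer: 0 1 8 6 8 3 0 3 0 3 1 2 0 5

Derivation:
Move 1: P2 pit4 -> P1=[3,2,5,3,5,2](0) P2=[3,4,2,4,0,6](1)
Move 2: P2 pit3 -> P1=[4,2,5,3,5,2](0) P2=[3,4,2,0,1,7](2)
Move 3: P1 pit0 -> P1=[0,3,6,4,6,2](0) P2=[3,4,2,0,1,7](2)
Move 4: P1 pit1 -> P1=[0,0,7,5,7,2](0) P2=[3,4,2,0,1,7](2)
Move 5: P2 pit5 -> P1=[1,1,8,6,8,3](0) P2=[3,4,2,0,1,0](3)
Move 6: P2 pit1 -> P1=[0,1,8,6,8,3](0) P2=[3,0,3,1,2,0](5)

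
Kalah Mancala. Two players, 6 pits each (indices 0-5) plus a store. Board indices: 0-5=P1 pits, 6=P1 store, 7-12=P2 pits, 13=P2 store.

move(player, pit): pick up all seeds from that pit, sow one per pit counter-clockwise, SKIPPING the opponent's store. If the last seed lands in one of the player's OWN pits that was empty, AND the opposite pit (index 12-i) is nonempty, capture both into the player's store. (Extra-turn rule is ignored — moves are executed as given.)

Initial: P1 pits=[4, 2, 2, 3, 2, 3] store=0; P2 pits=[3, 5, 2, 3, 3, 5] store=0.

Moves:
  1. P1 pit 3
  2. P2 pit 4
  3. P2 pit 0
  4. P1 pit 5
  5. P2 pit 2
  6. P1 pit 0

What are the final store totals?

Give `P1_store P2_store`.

Answer: 4 2

Derivation:
Move 1: P1 pit3 -> P1=[4,2,2,0,3,4](1) P2=[3,5,2,3,3,5](0)
Move 2: P2 pit4 -> P1=[5,2,2,0,3,4](1) P2=[3,5,2,3,0,6](1)
Move 3: P2 pit0 -> P1=[5,2,2,0,3,4](1) P2=[0,6,3,4,0,6](1)
Move 4: P1 pit5 -> P1=[5,2,2,0,3,0](2) P2=[1,7,4,4,0,6](1)
Move 5: P2 pit2 -> P1=[5,2,2,0,3,0](2) P2=[1,7,0,5,1,7](2)
Move 6: P1 pit0 -> P1=[0,3,3,1,4,0](4) P2=[0,7,0,5,1,7](2)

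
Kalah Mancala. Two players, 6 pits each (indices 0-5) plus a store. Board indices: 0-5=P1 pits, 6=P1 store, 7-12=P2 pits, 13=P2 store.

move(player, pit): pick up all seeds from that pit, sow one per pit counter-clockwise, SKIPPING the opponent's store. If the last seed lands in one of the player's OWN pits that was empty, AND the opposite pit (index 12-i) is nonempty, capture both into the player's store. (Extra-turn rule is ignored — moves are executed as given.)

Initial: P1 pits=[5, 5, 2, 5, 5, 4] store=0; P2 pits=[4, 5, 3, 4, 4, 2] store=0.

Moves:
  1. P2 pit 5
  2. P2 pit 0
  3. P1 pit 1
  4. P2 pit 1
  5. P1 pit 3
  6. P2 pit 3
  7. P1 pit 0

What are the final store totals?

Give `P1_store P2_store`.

Answer: 3 3

Derivation:
Move 1: P2 pit5 -> P1=[6,5,2,5,5,4](0) P2=[4,5,3,4,4,0](1)
Move 2: P2 pit0 -> P1=[6,5,2,5,5,4](0) P2=[0,6,4,5,5,0](1)
Move 3: P1 pit1 -> P1=[6,0,3,6,6,5](1) P2=[0,6,4,5,5,0](1)
Move 4: P2 pit1 -> P1=[7,0,3,6,6,5](1) P2=[0,0,5,6,6,1](2)
Move 5: P1 pit3 -> P1=[7,0,3,0,7,6](2) P2=[1,1,6,6,6,1](2)
Move 6: P2 pit3 -> P1=[8,1,4,0,7,6](2) P2=[1,1,6,0,7,2](3)
Move 7: P1 pit0 -> P1=[0,2,5,1,8,7](3) P2=[2,2,6,0,7,2](3)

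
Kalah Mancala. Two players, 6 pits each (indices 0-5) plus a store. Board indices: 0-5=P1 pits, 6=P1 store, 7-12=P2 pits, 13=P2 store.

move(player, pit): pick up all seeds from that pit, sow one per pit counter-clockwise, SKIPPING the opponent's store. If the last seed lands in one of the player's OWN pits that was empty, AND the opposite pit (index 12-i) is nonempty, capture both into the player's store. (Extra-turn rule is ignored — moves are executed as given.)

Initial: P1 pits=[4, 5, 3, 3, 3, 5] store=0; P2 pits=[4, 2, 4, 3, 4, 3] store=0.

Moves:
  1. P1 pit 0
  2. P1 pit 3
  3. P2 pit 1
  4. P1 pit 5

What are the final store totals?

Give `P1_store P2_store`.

Move 1: P1 pit0 -> P1=[0,6,4,4,4,5](0) P2=[4,2,4,3,4,3](0)
Move 2: P1 pit3 -> P1=[0,6,4,0,5,6](1) P2=[5,2,4,3,4,3](0)
Move 3: P2 pit1 -> P1=[0,6,4,0,5,6](1) P2=[5,0,5,4,4,3](0)
Move 4: P1 pit5 -> P1=[0,6,4,0,5,0](2) P2=[6,1,6,5,5,3](0)

Answer: 2 0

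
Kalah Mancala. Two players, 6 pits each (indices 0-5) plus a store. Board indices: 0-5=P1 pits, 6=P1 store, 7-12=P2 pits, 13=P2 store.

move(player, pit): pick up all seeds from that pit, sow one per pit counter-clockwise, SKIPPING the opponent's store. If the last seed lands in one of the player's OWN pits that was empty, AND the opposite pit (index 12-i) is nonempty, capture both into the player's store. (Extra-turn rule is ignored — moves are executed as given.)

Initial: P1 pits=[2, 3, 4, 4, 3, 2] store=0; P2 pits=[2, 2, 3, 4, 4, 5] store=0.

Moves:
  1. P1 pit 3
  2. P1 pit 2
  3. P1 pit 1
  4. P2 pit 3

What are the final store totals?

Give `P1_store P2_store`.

Move 1: P1 pit3 -> P1=[2,3,4,0,4,3](1) P2=[3,2,3,4,4,5](0)
Move 2: P1 pit2 -> P1=[2,3,0,1,5,4](2) P2=[3,2,3,4,4,5](0)
Move 3: P1 pit1 -> P1=[2,0,1,2,6,4](2) P2=[3,2,3,4,4,5](0)
Move 4: P2 pit3 -> P1=[3,0,1,2,6,4](2) P2=[3,2,3,0,5,6](1)

Answer: 2 1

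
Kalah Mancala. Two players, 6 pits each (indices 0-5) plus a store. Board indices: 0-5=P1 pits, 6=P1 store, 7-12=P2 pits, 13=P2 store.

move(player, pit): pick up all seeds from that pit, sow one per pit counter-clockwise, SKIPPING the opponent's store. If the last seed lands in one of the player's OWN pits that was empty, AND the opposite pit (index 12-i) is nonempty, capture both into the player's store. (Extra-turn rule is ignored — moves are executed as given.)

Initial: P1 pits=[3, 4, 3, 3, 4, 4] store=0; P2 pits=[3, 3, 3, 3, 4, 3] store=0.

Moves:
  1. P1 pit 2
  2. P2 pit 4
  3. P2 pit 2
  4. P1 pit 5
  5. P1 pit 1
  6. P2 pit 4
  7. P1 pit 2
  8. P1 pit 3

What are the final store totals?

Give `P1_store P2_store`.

Move 1: P1 pit2 -> P1=[3,4,0,4,5,5](0) P2=[3,3,3,3,4,3](0)
Move 2: P2 pit4 -> P1=[4,5,0,4,5,5](0) P2=[3,3,3,3,0,4](1)
Move 3: P2 pit2 -> P1=[4,5,0,4,5,5](0) P2=[3,3,0,4,1,5](1)
Move 4: P1 pit5 -> P1=[4,5,0,4,5,0](1) P2=[4,4,1,5,1,5](1)
Move 5: P1 pit1 -> P1=[4,0,1,5,6,1](2) P2=[4,4,1,5,1,5](1)
Move 6: P2 pit4 -> P1=[4,0,1,5,6,1](2) P2=[4,4,1,5,0,6](1)
Move 7: P1 pit2 -> P1=[4,0,0,6,6,1](2) P2=[4,4,1,5,0,6](1)
Move 8: P1 pit3 -> P1=[4,0,0,0,7,2](3) P2=[5,5,2,5,0,6](1)

Answer: 3 1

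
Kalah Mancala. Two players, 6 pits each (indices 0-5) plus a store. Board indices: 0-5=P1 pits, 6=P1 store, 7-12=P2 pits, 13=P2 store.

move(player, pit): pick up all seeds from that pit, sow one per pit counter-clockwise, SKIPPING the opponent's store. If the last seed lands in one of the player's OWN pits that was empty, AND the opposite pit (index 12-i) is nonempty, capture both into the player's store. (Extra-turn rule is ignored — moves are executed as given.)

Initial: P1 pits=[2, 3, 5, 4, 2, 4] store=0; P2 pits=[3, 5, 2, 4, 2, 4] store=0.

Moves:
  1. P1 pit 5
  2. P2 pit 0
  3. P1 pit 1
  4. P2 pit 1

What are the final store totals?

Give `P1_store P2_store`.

Answer: 1 1

Derivation:
Move 1: P1 pit5 -> P1=[2,3,5,4,2,0](1) P2=[4,6,3,4,2,4](0)
Move 2: P2 pit0 -> P1=[2,3,5,4,2,0](1) P2=[0,7,4,5,3,4](0)
Move 3: P1 pit1 -> P1=[2,0,6,5,3,0](1) P2=[0,7,4,5,3,4](0)
Move 4: P2 pit1 -> P1=[3,1,6,5,3,0](1) P2=[0,0,5,6,4,5](1)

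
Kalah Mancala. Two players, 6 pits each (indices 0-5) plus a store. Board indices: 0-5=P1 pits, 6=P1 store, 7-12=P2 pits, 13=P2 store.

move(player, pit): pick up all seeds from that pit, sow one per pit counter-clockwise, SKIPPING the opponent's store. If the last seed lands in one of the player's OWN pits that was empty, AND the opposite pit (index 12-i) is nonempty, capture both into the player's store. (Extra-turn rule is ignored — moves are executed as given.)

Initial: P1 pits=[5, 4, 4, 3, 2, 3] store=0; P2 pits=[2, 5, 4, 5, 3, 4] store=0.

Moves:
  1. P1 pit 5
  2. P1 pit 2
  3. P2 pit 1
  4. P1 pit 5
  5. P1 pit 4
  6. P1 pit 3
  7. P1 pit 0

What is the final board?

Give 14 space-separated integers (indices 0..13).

Answer: 0 5 1 1 2 3 6 5 0 5 6 4 5 1

Derivation:
Move 1: P1 pit5 -> P1=[5,4,4,3,2,0](1) P2=[3,6,4,5,3,4](0)
Move 2: P1 pit2 -> P1=[5,4,0,4,3,1](2) P2=[3,6,4,5,3,4](0)
Move 3: P2 pit1 -> P1=[6,4,0,4,3,1](2) P2=[3,0,5,6,4,5](1)
Move 4: P1 pit5 -> P1=[6,4,0,4,3,0](3) P2=[3,0,5,6,4,5](1)
Move 5: P1 pit4 -> P1=[6,4,0,4,0,1](4) P2=[4,0,5,6,4,5](1)
Move 6: P1 pit3 -> P1=[6,4,0,0,1,2](5) P2=[5,0,5,6,4,5](1)
Move 7: P1 pit0 -> P1=[0,5,1,1,2,3](6) P2=[5,0,5,6,4,5](1)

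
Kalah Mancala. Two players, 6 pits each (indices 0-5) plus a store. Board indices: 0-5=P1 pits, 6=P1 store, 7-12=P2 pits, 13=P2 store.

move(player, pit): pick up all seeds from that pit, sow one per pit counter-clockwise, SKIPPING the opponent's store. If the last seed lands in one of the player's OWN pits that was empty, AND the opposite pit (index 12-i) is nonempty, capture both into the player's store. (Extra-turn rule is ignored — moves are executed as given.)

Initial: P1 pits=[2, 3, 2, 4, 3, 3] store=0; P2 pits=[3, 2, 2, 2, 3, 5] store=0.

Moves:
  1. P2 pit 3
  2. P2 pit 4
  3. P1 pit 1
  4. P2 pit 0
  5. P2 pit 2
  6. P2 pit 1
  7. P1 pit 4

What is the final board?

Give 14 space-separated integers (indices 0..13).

Answer: 3 0 0 5 0 5 1 1 1 1 2 2 8 5

Derivation:
Move 1: P2 pit3 -> P1=[2,3,2,4,3,3](0) P2=[3,2,2,0,4,6](0)
Move 2: P2 pit4 -> P1=[3,4,2,4,3,3](0) P2=[3,2,2,0,0,7](1)
Move 3: P1 pit1 -> P1=[3,0,3,5,4,4](0) P2=[3,2,2,0,0,7](1)
Move 4: P2 pit0 -> P1=[3,0,0,5,4,4](0) P2=[0,3,3,0,0,7](5)
Move 5: P2 pit2 -> P1=[3,0,0,5,4,4](0) P2=[0,3,0,1,1,8](5)
Move 6: P2 pit1 -> P1=[3,0,0,5,4,4](0) P2=[0,0,1,2,2,8](5)
Move 7: P1 pit4 -> P1=[3,0,0,5,0,5](1) P2=[1,1,1,2,2,8](5)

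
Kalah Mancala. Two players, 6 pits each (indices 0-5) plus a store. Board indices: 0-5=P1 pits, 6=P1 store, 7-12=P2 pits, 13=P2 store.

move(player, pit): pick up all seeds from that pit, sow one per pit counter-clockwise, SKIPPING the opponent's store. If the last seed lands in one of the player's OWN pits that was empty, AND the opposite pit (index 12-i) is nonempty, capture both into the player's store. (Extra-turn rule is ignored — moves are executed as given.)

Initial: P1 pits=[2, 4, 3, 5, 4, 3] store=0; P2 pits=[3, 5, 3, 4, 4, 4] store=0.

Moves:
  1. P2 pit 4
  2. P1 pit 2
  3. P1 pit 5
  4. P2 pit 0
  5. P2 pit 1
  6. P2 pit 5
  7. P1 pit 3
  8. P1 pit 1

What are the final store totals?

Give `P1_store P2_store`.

Move 1: P2 pit4 -> P1=[3,5,3,5,4,3](0) P2=[3,5,3,4,0,5](1)
Move 2: P1 pit2 -> P1=[3,5,0,6,5,4](0) P2=[3,5,3,4,0,5](1)
Move 3: P1 pit5 -> P1=[3,5,0,6,5,0](1) P2=[4,6,4,4,0,5](1)
Move 4: P2 pit0 -> P1=[3,0,0,6,5,0](1) P2=[0,7,5,5,0,5](7)
Move 5: P2 pit1 -> P1=[4,1,0,6,5,0](1) P2=[0,0,6,6,1,6](8)
Move 6: P2 pit5 -> P1=[5,2,1,7,6,0](1) P2=[0,0,6,6,1,0](9)
Move 7: P1 pit3 -> P1=[5,2,1,0,7,1](2) P2=[1,1,7,7,1,0](9)
Move 8: P1 pit1 -> P1=[5,0,2,0,7,1](10) P2=[1,1,0,7,1,0](9)

Answer: 10 9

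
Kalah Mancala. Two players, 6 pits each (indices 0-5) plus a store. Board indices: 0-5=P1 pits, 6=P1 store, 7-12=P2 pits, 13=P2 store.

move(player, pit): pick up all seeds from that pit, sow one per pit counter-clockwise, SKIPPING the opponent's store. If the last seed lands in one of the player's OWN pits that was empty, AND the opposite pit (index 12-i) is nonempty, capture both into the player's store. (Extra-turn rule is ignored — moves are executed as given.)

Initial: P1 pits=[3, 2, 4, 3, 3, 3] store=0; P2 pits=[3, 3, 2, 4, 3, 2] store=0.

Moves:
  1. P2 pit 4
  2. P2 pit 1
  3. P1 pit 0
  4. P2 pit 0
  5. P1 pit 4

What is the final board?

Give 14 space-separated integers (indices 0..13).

Move 1: P2 pit4 -> P1=[4,2,4,3,3,3](0) P2=[3,3,2,4,0,3](1)
Move 2: P2 pit1 -> P1=[4,0,4,3,3,3](0) P2=[3,0,3,5,0,3](4)
Move 3: P1 pit0 -> P1=[0,1,5,4,4,3](0) P2=[3,0,3,5,0,3](4)
Move 4: P2 pit0 -> P1=[0,1,5,4,4,3](0) P2=[0,1,4,6,0,3](4)
Move 5: P1 pit4 -> P1=[0,1,5,4,0,4](1) P2=[1,2,4,6,0,3](4)

Answer: 0 1 5 4 0 4 1 1 2 4 6 0 3 4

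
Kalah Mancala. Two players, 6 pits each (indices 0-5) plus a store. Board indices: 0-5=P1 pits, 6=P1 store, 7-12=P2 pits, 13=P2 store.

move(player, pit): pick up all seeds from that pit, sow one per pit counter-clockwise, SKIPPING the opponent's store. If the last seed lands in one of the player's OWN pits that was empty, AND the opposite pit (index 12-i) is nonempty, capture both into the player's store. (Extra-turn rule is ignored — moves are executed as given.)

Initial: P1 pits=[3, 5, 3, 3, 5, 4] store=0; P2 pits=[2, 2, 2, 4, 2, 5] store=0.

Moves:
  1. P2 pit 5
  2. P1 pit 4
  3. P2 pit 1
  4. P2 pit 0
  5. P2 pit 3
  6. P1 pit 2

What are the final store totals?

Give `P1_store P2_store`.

Answer: 2 2

Derivation:
Move 1: P2 pit5 -> P1=[4,6,4,4,5,4](0) P2=[2,2,2,4,2,0](1)
Move 2: P1 pit4 -> P1=[4,6,4,4,0,5](1) P2=[3,3,3,4,2,0](1)
Move 3: P2 pit1 -> P1=[4,6,4,4,0,5](1) P2=[3,0,4,5,3,0](1)
Move 4: P2 pit0 -> P1=[4,6,4,4,0,5](1) P2=[0,1,5,6,3,0](1)
Move 5: P2 pit3 -> P1=[5,7,5,4,0,5](1) P2=[0,1,5,0,4,1](2)
Move 6: P1 pit2 -> P1=[5,7,0,5,1,6](2) P2=[1,1,5,0,4,1](2)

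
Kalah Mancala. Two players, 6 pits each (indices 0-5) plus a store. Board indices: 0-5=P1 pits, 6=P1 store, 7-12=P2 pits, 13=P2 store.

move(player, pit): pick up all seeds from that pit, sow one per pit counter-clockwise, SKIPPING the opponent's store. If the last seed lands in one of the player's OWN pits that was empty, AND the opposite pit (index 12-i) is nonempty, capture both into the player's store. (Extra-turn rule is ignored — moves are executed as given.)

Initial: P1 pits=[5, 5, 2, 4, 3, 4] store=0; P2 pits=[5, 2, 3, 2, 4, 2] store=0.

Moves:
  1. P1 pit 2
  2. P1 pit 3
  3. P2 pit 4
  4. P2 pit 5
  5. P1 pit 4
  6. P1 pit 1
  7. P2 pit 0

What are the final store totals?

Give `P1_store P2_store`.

Answer: 3 3

Derivation:
Move 1: P1 pit2 -> P1=[5,5,0,5,4,4](0) P2=[5,2,3,2,4,2](0)
Move 2: P1 pit3 -> P1=[5,5,0,0,5,5](1) P2=[6,3,3,2,4,2](0)
Move 3: P2 pit4 -> P1=[6,6,0,0,5,5](1) P2=[6,3,3,2,0,3](1)
Move 4: P2 pit5 -> P1=[7,7,0,0,5,5](1) P2=[6,3,3,2,0,0](2)
Move 5: P1 pit4 -> P1=[7,7,0,0,0,6](2) P2=[7,4,4,2,0,0](2)
Move 6: P1 pit1 -> P1=[7,0,1,1,1,7](3) P2=[8,5,4,2,0,0](2)
Move 7: P2 pit0 -> P1=[8,1,1,1,1,7](3) P2=[0,6,5,3,1,1](3)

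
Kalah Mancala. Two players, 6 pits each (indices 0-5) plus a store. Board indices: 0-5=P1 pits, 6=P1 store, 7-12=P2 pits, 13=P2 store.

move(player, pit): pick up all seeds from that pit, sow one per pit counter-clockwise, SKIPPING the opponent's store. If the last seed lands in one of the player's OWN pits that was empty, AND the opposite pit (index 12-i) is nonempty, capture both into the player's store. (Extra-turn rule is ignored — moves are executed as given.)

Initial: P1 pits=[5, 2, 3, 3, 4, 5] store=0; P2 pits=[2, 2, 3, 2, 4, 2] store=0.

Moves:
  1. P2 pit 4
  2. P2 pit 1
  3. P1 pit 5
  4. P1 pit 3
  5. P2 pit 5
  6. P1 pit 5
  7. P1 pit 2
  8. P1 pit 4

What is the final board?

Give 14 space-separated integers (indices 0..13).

Answer: 7 4 0 1 0 1 8 1 2 6 5 0 0 2

Derivation:
Move 1: P2 pit4 -> P1=[6,3,3,3,4,5](0) P2=[2,2,3,2,0,3](1)
Move 2: P2 pit1 -> P1=[6,3,3,3,4,5](0) P2=[2,0,4,3,0,3](1)
Move 3: P1 pit5 -> P1=[6,3,3,3,4,0](1) P2=[3,1,5,4,0,3](1)
Move 4: P1 pit3 -> P1=[6,3,3,0,5,1](2) P2=[3,1,5,4,0,3](1)
Move 5: P2 pit5 -> P1=[7,4,3,0,5,1](2) P2=[3,1,5,4,0,0](2)
Move 6: P1 pit5 -> P1=[7,4,3,0,5,0](3) P2=[3,1,5,4,0,0](2)
Move 7: P1 pit2 -> P1=[7,4,0,1,6,0](7) P2=[0,1,5,4,0,0](2)
Move 8: P1 pit4 -> P1=[7,4,0,1,0,1](8) P2=[1,2,6,5,0,0](2)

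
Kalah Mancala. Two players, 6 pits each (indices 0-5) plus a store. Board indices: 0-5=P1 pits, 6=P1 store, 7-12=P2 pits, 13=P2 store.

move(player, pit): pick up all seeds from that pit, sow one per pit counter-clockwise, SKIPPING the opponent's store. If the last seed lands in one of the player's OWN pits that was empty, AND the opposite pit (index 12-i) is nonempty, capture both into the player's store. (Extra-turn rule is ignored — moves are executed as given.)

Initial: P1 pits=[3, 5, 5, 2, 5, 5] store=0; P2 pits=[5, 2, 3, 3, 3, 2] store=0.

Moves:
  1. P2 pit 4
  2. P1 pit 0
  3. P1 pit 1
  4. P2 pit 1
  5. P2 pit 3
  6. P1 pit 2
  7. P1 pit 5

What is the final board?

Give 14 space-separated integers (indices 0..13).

Move 1: P2 pit4 -> P1=[4,5,5,2,5,5](0) P2=[5,2,3,3,0,3](1)
Move 2: P1 pit0 -> P1=[0,6,6,3,6,5](0) P2=[5,2,3,3,0,3](1)
Move 3: P1 pit1 -> P1=[0,0,7,4,7,6](1) P2=[6,2,3,3,0,3](1)
Move 4: P2 pit1 -> P1=[0,0,7,4,7,6](1) P2=[6,0,4,4,0,3](1)
Move 5: P2 pit3 -> P1=[1,0,7,4,7,6](1) P2=[6,0,4,0,1,4](2)
Move 6: P1 pit2 -> P1=[1,0,0,5,8,7](2) P2=[7,1,5,0,1,4](2)
Move 7: P1 pit5 -> P1=[1,0,0,5,8,0](3) P2=[8,2,6,1,2,5](2)

Answer: 1 0 0 5 8 0 3 8 2 6 1 2 5 2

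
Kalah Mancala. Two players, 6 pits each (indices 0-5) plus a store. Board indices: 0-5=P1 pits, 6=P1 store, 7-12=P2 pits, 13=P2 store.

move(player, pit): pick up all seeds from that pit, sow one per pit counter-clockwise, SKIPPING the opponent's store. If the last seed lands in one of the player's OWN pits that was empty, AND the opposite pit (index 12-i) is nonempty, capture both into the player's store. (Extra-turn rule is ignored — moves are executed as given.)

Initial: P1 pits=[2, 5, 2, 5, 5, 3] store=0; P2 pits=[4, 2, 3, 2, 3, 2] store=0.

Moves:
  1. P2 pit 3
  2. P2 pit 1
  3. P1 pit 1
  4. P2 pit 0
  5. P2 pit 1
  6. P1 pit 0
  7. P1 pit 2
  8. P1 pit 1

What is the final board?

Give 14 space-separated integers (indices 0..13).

Answer: 0 0 0 7 7 4 3 0 0 6 0 5 3 3

Derivation:
Move 1: P2 pit3 -> P1=[2,5,2,5,5,3](0) P2=[4,2,3,0,4,3](0)
Move 2: P2 pit1 -> P1=[2,5,0,5,5,3](0) P2=[4,0,4,0,4,3](3)
Move 3: P1 pit1 -> P1=[2,0,1,6,6,4](1) P2=[4,0,4,0,4,3](3)
Move 4: P2 pit0 -> P1=[2,0,1,6,6,4](1) P2=[0,1,5,1,5,3](3)
Move 5: P2 pit1 -> P1=[2,0,1,6,6,4](1) P2=[0,0,6,1,5,3](3)
Move 6: P1 pit0 -> P1=[0,1,2,6,6,4](1) P2=[0,0,6,1,5,3](3)
Move 7: P1 pit2 -> P1=[0,1,0,7,7,4](1) P2=[0,0,6,1,5,3](3)
Move 8: P1 pit1 -> P1=[0,0,0,7,7,4](3) P2=[0,0,6,0,5,3](3)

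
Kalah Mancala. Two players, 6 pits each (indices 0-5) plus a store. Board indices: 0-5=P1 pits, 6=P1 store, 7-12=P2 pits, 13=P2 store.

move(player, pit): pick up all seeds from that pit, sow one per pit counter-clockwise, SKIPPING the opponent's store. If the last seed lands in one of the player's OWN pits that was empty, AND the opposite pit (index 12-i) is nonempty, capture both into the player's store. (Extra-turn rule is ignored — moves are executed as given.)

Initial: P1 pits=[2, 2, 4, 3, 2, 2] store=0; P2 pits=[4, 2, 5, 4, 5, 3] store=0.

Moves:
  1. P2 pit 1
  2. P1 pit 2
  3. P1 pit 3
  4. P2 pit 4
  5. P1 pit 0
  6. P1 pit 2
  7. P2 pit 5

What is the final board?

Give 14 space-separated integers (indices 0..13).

Answer: 1 5 1 1 5 4 9 5 0 0 5 0 0 2

Derivation:
Move 1: P2 pit1 -> P1=[2,2,4,3,2,2](0) P2=[4,0,6,5,5,3](0)
Move 2: P1 pit2 -> P1=[2,2,0,4,3,3](1) P2=[4,0,6,5,5,3](0)
Move 3: P1 pit3 -> P1=[2,2,0,0,4,4](2) P2=[5,0,6,5,5,3](0)
Move 4: P2 pit4 -> P1=[3,3,1,0,4,4](2) P2=[5,0,6,5,0,4](1)
Move 5: P1 pit0 -> P1=[0,4,2,0,4,4](9) P2=[5,0,0,5,0,4](1)
Move 6: P1 pit2 -> P1=[0,4,0,1,5,4](9) P2=[5,0,0,5,0,4](1)
Move 7: P2 pit5 -> P1=[1,5,1,1,5,4](9) P2=[5,0,0,5,0,0](2)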